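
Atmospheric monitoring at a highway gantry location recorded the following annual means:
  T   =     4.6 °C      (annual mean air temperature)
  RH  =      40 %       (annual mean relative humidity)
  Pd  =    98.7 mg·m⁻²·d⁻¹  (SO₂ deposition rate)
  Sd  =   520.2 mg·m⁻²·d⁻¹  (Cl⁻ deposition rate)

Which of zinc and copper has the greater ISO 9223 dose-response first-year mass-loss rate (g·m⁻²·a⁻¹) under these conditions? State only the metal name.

zinc: T≤10 °C ⇒ hinge +0.038·(4.6−10) = -0.2052
  Pd branch = 0.0129·Pd^0.44·e^(0.046·RH+f) = 0.499 μm/a
  Sd branch = 0.0175·Sd^0.57·e^(0.008·RH+0.085·T) = 1.259 μm/a
  sum: 0.499 + 1.259 → r_corr = 1.758 μm/a
  mass loss = 1.758 μm/a × 7.14 g/cm³ = 12.55 g·m⁻²·a⁻¹
copper: T≤10 °C ⇒ hinge +0.126·(4.6−10) = -0.6804
  Pd branch = 0.0053·Pd^0.26·e^(0.059·RH+f) = 0.09381 μm/a
  Sd branch = 0.01025·Sd^0.27·e^(0.036·RH+0.049·T) = 0.2933 μm/a
  sum: 0.09381 + 0.2933 → r_corr = 0.3871 μm/a
  mass loss = 0.3871 μm/a × 8.96 g/cm³ = 3.469 g·m⁻²·a⁻¹
Ordering by g·m⁻²·a⁻¹: zinc (12.6) > copper (3.47)

zinc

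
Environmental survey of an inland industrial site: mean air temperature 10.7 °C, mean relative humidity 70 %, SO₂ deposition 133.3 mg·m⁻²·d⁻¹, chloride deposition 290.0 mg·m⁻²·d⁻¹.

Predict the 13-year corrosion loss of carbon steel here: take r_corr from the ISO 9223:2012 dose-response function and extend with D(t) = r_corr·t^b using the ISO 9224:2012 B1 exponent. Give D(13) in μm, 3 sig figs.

carbon steel: temperature factor f = -0.054·(0.7) = -0.0378
  sulphur-dioxide contribution → 88 μm/a
  chloride contribution → 53.01 μm/a
  total first-year rate 141 μm/a
Long-term exponent b (ISO 9224 Table 2, B1) = 0.523
  D(13) = 141 × 13^0.523 = 141 × 3.825 = 539.3 μm

D(13) = 539 μm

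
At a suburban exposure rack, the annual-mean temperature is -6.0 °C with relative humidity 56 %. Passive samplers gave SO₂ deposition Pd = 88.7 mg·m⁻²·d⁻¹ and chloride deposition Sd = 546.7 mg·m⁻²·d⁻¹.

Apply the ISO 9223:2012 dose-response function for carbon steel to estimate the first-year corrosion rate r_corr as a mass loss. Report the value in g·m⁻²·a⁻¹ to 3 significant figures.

r_corr = 239 g·m⁻²·a⁻¹

carbon steel: f(T) = +0.150·(T−10) [T≤10 °C] = -2.4000
  sulphur-dioxide contribution → 5.07 μm/a
  chloride contribution → 25.37 μm/a
  total first-year rate 30.44 μm/a
Convert to mass loss: 30.44 μm/a × 7.85 g/cm³ = 239 g·m⁻²·a⁻¹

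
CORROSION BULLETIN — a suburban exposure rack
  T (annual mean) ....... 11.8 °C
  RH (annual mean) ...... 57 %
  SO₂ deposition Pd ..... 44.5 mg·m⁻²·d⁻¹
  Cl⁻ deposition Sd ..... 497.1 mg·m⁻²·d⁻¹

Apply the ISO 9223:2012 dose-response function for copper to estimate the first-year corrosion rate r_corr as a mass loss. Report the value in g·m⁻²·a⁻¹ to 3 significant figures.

copper: f(T) = -0.080·(T−10) [T>10 °C] = -0.1440
  SO₂ term: 0.0053·44.5^0.26·exp(0.059·57-0.1440) = 0.3555
  Sd branch = 0.01025·Sd^0.27·e^(0.036·RH+0.049·T) = 0.7604 μm/a
  r_corr = 0.3555 + 0.7604 = 1.116 μm/a
Convert to mass loss: 1.116 μm/a × 8.96 g/cm³ = 9.999 g·m⁻²·a⁻¹

r_corr = 10.0 g·m⁻²·a⁻¹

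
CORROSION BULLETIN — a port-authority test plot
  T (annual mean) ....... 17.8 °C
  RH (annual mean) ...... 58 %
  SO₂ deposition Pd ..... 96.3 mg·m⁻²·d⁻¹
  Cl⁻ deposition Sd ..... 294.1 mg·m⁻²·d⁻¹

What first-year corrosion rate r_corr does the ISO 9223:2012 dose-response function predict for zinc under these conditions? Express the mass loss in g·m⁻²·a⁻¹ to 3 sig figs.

zinc: T>10 °C ⇒ hinge -0.071·(17.8−10) = -0.5538
  Pd branch = 0.0129·Pd^0.44·e^(0.046·RH+f) = 0.7972 μm/a
  Cl⁻ term: 0.0175·294.1^0.57·exp(0.008·58+0.085·17.8) = 3.226
  sum: 0.7972 + 3.226 → r_corr = 4.023 μm/a
Convert to mass loss: 4.023 μm/a × 7.14 g/cm³ = 28.73 g·m⁻²·a⁻¹

r_corr = 28.7 g·m⁻²·a⁻¹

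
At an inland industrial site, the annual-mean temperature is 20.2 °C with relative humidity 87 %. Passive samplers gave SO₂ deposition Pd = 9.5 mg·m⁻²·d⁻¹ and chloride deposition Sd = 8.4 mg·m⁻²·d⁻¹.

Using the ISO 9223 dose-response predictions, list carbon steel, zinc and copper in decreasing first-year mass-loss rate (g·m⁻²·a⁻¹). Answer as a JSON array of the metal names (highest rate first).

carbon steel: f(T) = -0.054·(T−10) [T>10 °C] = -0.5508
  sulphur-dioxide contribution → 18.74 μm/a
  chloride contribution → 15.12 μm/a
  ⇒ r_corr(carbon steel) = 33.86 μm/a
  mass loss = 33.86 μm/a × 7.85 g/cm³ = 265.8 g·m⁻²·a⁻¹
zinc: f(T) = -0.071·(T−10) [T>10 °C] = -0.7242
  sulphur-dioxide contribution → 0.9211 μm/a
  chloride contribution → 0.6574 μm/a
  ⇒ r_corr(zinc) = 1.579 μm/a
  mass loss = 1.579 μm/a × 7.14 g/cm³ = 11.27 g·m⁻²·a⁻¹
copper: T>10 °C ⇒ hinge -0.080·(20.2−10) = -0.8160
  sulphur-dioxide contribution → 0.7134 μm/a
  chloride contribution → 1.123 μm/a
  total first-year rate 1.836 μm/a
  mass loss = 1.836 μm/a × 8.96 g/cm³ = 16.45 g·m⁻²·a⁻¹
Ordering by g·m⁻²·a⁻¹: carbon steel (266) > copper (16.5) > zinc (11.3)

["carbon steel", "copper", "zinc"]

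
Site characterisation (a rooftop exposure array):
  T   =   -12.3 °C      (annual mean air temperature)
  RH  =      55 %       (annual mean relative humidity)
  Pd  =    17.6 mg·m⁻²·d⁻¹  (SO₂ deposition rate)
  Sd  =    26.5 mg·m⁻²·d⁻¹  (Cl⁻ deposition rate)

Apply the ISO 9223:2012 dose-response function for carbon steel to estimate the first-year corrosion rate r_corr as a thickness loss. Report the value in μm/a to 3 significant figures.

r_corr = 3.75 μm/a

carbon steel: temperature factor f = +0.150·(-22.3) = -3.3450
  SO₂ term: 1.77·17.6^0.52·exp(0.02·55-3.3450) = 0.833
  Cl⁻ term: 0.102·26.5^0.62·exp(0.033·55+0.04·-12.3) = 2.921
  r_corr = 0.833 + 2.921 = 3.754 μm/a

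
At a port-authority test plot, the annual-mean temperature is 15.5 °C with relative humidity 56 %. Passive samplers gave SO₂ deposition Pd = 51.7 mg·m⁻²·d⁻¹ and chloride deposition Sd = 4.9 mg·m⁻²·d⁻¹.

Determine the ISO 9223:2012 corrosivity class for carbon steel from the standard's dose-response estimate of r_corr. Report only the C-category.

C3

carbon steel: f(T) = -0.054·(T−10) [T>10 °C] = -0.2970
  SO₂ term: 1.77·51.7^0.52·exp(0.02·56-0.2970) = 31.36
  Cl⁻ term: 0.102·4.9^0.62·exp(0.033·56+0.04·15.5) = 3.224
  sum: 31.36 + 3.224 → r_corr = 34.59 μm/a
34.6 μm/a falls in (25, 50] for carbon steel → category C3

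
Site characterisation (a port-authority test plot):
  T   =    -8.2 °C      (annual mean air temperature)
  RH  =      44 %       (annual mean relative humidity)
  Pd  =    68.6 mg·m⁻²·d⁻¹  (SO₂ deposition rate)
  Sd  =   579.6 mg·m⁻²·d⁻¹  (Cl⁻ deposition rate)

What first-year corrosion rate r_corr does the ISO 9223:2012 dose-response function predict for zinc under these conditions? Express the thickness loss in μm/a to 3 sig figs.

r_corr = 0.780 μm/a

zinc: f(T) = +0.038·(T−10) [T≤10 °C] = -0.6916
  sulphur-dioxide contribution → 0.3142 μm/a
  chloride contribution → 0.4658 μm/a
  ⇒ r_corr(zinc) = 0.78 μm/a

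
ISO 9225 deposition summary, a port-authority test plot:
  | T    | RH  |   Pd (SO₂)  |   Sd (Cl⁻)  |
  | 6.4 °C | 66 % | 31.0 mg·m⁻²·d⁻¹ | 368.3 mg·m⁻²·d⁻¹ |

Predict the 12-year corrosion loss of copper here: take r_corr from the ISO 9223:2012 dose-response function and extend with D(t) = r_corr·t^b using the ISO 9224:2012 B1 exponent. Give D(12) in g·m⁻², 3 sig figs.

copper: temperature factor f = +0.126·(-3.6) = -0.4536
  SO₂ term: 0.0053·31.0^0.26·exp(0.059·66-0.4536) = 0.4038
  Sd branch = 0.01025·Sd^0.27·e^(0.036·RH+0.049·T) = 0.7442 μm/a
  sum: 0.4038 + 0.7442 → r_corr = 1.148 μm/a
Long-term exponent b (ISO 9224 Table 2, B1) = 0.667
  D(12) = 1.148 × 12^0.667 = 1.148 × 5.246 = 6.022 μm
  Mass loss = 6.022 μm × 8.96 g/cm³ = 53.96 g·m⁻²

D(12) = 54.0 g·m⁻²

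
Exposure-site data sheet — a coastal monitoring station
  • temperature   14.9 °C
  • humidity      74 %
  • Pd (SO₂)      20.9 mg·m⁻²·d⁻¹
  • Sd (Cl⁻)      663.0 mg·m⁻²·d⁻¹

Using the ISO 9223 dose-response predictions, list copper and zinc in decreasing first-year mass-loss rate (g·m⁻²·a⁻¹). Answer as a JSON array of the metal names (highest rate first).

copper: f(T) = -0.080·(T−10) [T>10 °C] = -0.3920
  sulphur-dioxide contribution → 0.6214 μm/a
  chloride contribution → 1.764 μm/a
  ⇒ r_corr(copper) = 2.386 μm/a
  mass loss = 2.386 μm/a × 8.96 g/cm³ = 21.38 g·m⁻²·a⁻¹
zinc: f(T) = -0.071·(T−10) [T>10 °C] = -0.3479
  sulphur-dioxide contribution → 1.044 μm/a
  chloride contribution → 4.554 μm/a
  total first-year rate 5.598 μm/a
  mass loss = 5.598 μm/a × 7.14 g/cm³ = 39.97 g·m⁻²·a⁻¹
Ordering by g·m⁻²·a⁻¹: zinc (40) > copper (21.4)

["zinc", "copper"]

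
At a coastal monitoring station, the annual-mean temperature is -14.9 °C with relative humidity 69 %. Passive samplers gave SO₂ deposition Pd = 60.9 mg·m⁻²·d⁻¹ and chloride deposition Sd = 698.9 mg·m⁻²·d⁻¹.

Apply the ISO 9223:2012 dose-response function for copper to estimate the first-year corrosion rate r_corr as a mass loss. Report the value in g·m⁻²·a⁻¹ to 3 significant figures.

r_corr = 3.46 g·m⁻²·a⁻¹

copper: temperature factor f = +0.126·(-24.9) = -3.1374
  sulphur-dioxide contribution → 0.03924 μm/a
  chloride contribution → 0.3471 μm/a
  ⇒ r_corr(copper) = 0.3863 μm/a
Convert to mass loss: 0.3863 μm/a × 8.96 g/cm³ = 3.461 g·m⁻²·a⁻¹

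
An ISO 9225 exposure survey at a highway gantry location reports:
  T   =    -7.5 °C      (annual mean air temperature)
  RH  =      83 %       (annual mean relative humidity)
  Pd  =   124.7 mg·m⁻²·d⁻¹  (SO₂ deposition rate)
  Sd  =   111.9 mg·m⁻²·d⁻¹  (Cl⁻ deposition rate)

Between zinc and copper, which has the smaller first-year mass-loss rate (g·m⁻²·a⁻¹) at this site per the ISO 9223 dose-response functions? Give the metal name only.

copper

zinc: T≤10 °C ⇒ hinge +0.038·(-7.5−10) = -0.6650
  SO₂ term: 0.0129·124.7^0.44·exp(0.046·83-0.6650) = 2.524
  Cl⁻ term: 0.0175·111.9^0.57·exp(0.008·83+0.085·-7.5) = 0.2645
  sum: 2.524 + 0.2645 → r_corr = 2.789 μm/a
  mass loss = 2.789 μm/a × 7.14 g/cm³ = 19.91 g·m⁻²·a⁻¹
copper: temperature factor f = +0.126·(-17.5) = -2.2050
  Pd branch = 0.0053·Pd^0.26·e^(0.059·RH+f) = 0.2744 μm/a
  Sd branch = 0.01025·Sd^0.27·e^(0.036·RH+0.049·T) = 0.5035 μm/a
  sum: 0.2744 + 0.5035 → r_corr = 0.7778 μm/a
  mass loss = 0.7778 μm/a × 8.96 g/cm³ = 6.969 g·m⁻²·a⁻¹
Ordering by g·m⁻²·a⁻¹: zinc (19.9) > copper (6.97)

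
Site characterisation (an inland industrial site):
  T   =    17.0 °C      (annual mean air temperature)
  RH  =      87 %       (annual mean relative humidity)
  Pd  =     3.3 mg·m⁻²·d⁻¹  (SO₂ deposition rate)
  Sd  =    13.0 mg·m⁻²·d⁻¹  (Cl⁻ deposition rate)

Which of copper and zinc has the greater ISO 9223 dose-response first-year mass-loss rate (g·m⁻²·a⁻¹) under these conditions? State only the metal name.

copper: T>10 °C ⇒ hinge -0.080·(17.0−10) = -0.5600
  SO₂ term: 0.0053·3.3^0.26·exp(0.059·87-0.5600) = 0.7
  Sd branch = 0.01025·Sd^0.27·e^(0.036·RH+0.049·T) = 1.08 μm/a
  r_corr = 0.7 + 1.08 = 1.78 μm/a
  mass loss = 1.78 μm/a × 8.96 g/cm³ = 15.95 g·m⁻²·a⁻¹
zinc: temperature factor f = -0.071·(7.0) = -0.4970
  Pd branch = 0.0129·Pd^0.44·e^(0.046·RH+f) = 0.726 μm/a
  Cl⁻ term: 0.0175·13.0^0.57·exp(0.008·87+0.085·17.0) = 0.6424
  sum: 0.726 + 0.6424 → r_corr = 1.368 μm/a
  mass loss = 1.368 μm/a × 7.14 g/cm³ = 9.77 g·m⁻²·a⁻¹
Ordering by g·m⁻²·a⁻¹: copper (16) > zinc (9.77)

copper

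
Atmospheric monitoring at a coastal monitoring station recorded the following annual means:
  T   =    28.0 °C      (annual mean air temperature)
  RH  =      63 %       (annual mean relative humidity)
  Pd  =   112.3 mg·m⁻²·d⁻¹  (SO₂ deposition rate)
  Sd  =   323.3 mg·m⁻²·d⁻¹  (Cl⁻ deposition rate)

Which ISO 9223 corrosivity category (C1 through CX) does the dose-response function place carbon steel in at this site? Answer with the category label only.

C5

carbon steel: f(T) = -0.054·(T−10) [T>10 °C] = -0.9720
  sulphur-dioxide contribution → 27.49 μm/a
  chloride contribution → 89.92 μm/a
  total first-year rate 117.4 μm/a
ISO 9223 Table 2 (carbon steel): 80 < 117 ≤ 200 μm/a ⇒ C5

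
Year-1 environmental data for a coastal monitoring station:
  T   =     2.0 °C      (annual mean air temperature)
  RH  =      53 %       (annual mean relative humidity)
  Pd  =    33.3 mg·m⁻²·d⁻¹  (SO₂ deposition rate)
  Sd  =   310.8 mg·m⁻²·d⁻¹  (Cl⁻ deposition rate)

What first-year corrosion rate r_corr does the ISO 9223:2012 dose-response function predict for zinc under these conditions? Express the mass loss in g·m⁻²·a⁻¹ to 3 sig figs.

zinc: temperature factor f = +0.038·(-8.0) = -0.3040
  sulphur-dioxide contribution → 0.5096 μm/a
  chloride contribution → 0.8351 μm/a
  ⇒ r_corr(zinc) = 1.345 μm/a
Convert to mass loss: 1.345 μm/a × 7.14 g/cm³ = 9.601 g·m⁻²·a⁻¹

r_corr = 9.60 g·m⁻²·a⁻¹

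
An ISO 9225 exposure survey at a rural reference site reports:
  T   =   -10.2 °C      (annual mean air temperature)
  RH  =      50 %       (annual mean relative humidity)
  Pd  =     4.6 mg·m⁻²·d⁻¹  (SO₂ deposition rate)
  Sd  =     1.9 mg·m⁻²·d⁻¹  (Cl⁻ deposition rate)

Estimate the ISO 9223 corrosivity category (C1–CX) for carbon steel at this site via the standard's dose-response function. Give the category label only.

C1

carbon steel: T≤10 °C ⇒ hinge +0.150·(-10.2−10) = -3.0300
  sulphur-dioxide contribution → 0.514 μm/a
  chloride contribution → 0.5258 μm/a
  total first-year rate 1.04 μm/a
1.04 μm/a falls in (0, 1.3] for carbon steel → category C1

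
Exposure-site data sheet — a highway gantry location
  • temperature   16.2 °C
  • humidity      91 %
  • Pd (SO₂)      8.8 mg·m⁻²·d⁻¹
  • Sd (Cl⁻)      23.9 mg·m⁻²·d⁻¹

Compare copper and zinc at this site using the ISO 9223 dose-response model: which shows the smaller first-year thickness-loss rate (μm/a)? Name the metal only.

copper: T>10 °C ⇒ hinge -0.080·(16.2−10) = -0.4960
  SO₂ term: 0.0053·8.8^0.26·exp(0.059·91-0.4960) = 1.219
  Cl⁻ term: 0.01025·23.9^0.27·exp(0.036·91+0.049·16.2) = 1.414
  r_corr = 1.219 + 1.414 = 2.633 μm/a
zinc: f(T) = -0.071·(T−10) [T>10 °C] = -0.4402
  Pd branch = 0.0129·Pd^0.44·e^(0.046·RH+f) = 1.422 μm/a
  Sd branch = 0.0175·Sd^0.57·e^(0.008·RH+0.085·T) = 0.8768 μm/a
  r_corr = 1.422 + 0.8768 = 2.299 μm/a
Ordering by μm/a: copper (2.63) > zinc (2.3)

zinc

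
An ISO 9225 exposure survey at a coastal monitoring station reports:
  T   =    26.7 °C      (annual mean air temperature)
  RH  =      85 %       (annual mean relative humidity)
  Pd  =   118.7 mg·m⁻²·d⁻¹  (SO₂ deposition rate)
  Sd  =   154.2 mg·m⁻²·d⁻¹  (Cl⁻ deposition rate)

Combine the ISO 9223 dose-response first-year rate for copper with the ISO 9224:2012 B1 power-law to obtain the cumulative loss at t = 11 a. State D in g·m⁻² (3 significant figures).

D(11) = 172 g·m⁻²

copper: temperature factor f = -0.080·(16.7) = -1.3360
  SO₂ term: 0.0053·118.7^0.26·exp(0.059·85-1.3360) = 0.7268
  Cl⁻ term: 0.01025·154.2^0.27·exp(0.036·85+0.049·26.7) = 3.152
  r_corr = 0.7268 + 3.152 = 3.879 μm/a
Long-term exponent b (ISO 9224 Table 2, B1) = 0.667
  D(11) = 3.879 × 11^0.667 = 3.879 × 4.95 = 19.2 μm
  Mass loss = 19.2 μm × 8.96 g/cm³ = 172 g·m⁻²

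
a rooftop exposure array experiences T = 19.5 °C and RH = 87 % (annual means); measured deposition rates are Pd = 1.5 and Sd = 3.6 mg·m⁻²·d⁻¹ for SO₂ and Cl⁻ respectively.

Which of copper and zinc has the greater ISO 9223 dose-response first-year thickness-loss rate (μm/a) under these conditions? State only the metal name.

copper

copper: T>10 °C ⇒ hinge -0.080·(19.5−10) = -0.7600
  SO₂ term: 0.0053·1.5^0.26·exp(0.059·87-0.7600) = 0.4669
  Cl⁻ term: 0.01025·3.6^0.27·exp(0.036·87+0.049·19.5) = 0.8632
  sum: 0.4669 + 0.8632 → r_corr = 1.33 μm/a
zinc: temperature factor f = -0.071·(9.5) = -0.6745
  Pd branch = 0.0129·Pd^0.44·e^(0.046·RH+f) = 0.4297 μm/a
  Sd branch = 0.0175·Sd^0.57·e^(0.008·RH+0.085·T) = 0.3822 μm/a
  r_corr = 0.4297 + 0.3822 = 0.8119 μm/a
Ordering by μm/a: copper (1.33) > zinc (0.812)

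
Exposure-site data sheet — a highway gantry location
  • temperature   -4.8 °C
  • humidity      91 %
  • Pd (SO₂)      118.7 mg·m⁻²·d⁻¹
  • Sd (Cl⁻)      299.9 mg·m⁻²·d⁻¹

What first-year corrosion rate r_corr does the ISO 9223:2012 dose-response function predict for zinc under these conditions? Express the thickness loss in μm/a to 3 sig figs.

r_corr = 4.58 μm/a

zinc: f(T) = +0.038·(T−10) [T≤10 °C] = -0.5624
  SO₂ term: 0.0129·118.7^0.44·exp(0.046·91-0.5624) = 3.954
  Sd branch = 0.0175·Sd^0.57·e^(0.008·RH+0.085·T) = 0.6221 μm/a
  r_corr = 3.954 + 0.6221 = 4.576 μm/a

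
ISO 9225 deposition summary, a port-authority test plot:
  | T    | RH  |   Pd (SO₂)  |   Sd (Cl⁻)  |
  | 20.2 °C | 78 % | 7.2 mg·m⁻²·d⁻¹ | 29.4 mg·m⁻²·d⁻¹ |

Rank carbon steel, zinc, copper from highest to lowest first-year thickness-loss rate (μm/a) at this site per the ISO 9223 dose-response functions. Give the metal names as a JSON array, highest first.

["carbon steel", "zinc", "copper"]

carbon steel: T>10 °C ⇒ hinge -0.054·(20.2−10) = -0.5508
  sulphur-dioxide contribution → 13.55 μm/a
  chloride contribution → 24.42 μm/a
  total first-year rate 37.98 μm/a
zinc: f(T) = -0.071·(T−10) [T>10 °C] = -0.7242
  sulphur-dioxide contribution → 0.539 μm/a
  chloride contribution → 1.249 μm/a
  total first-year rate 1.788 μm/a
copper: T>10 °C ⇒ hinge -0.080·(20.2−10) = -0.8160
  sulphur-dioxide contribution → 0.3903 μm/a
  chloride contribution → 1.139 μm/a
  total first-year rate 1.529 μm/a
Ordering by μm/a: carbon steel (38) > zinc (1.79) > copper (1.53)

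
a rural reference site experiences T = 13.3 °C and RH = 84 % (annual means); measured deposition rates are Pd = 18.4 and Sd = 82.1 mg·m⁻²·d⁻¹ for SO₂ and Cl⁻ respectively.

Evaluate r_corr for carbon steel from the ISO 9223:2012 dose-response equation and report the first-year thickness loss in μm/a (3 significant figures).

carbon steel: T>10 °C ⇒ hinge -0.054·(13.3−10) = -0.1782
  Pd branch = 1.77·Pd^0.52·e^(0.02·RH+f) = 36.13 μm/a
  Sd branch = 0.102·Sd^0.62·e^(0.033·RH+0.04·T) = 42.7 μm/a
  r_corr = 36.13 + 42.7 = 78.83 μm/a

r_corr = 78.8 μm/a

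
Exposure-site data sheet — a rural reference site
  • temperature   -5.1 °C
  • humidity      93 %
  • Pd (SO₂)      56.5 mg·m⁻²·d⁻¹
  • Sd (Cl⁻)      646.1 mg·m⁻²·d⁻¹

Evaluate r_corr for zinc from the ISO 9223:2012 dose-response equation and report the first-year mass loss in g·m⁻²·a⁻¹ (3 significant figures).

r_corr = 28.9 g·m⁻²·a⁻¹

zinc: temperature factor f = +0.038·(-15.1) = -0.5738
  sulphur-dioxide contribution → 3.092 μm/a
  chloride contribution → 0.9545 μm/a
  total first-year rate 4.046 μm/a
Convert to mass loss: 4.046 μm/a × 7.14 g/cm³ = 28.89 g·m⁻²·a⁻¹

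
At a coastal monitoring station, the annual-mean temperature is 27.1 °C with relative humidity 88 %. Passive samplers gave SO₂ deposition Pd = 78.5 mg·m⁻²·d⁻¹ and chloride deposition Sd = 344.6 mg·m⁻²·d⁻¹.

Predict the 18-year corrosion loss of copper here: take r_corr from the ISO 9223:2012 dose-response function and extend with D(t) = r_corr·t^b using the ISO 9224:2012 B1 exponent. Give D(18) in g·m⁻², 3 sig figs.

D(18) = 321 g·m⁻²

copper: f(T) = -0.080·(T−10) [T>10 °C] = -1.3680
  sulphur-dioxide contribution → 0.7545 μm/a
  chloride contribution → 4.45 μm/a
  total first-year rate 5.204 μm/a
ISO 9224: D(t) = r_corr · t^b with b = 0.667 (copper, B1)
  D(18) = 5.204 × 18^0.667 = 5.204 × 6.875 = 35.78 μm
  Mass loss = 35.78 μm × 8.96 g/cm³ = 320.6 g·m⁻²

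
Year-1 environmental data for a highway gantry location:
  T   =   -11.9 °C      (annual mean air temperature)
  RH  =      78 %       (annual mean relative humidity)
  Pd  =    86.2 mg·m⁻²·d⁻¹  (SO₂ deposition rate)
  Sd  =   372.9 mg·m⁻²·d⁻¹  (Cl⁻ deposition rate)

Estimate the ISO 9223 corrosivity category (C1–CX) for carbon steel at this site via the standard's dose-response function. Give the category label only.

C3

carbon steel: T≤10 °C ⇒ hinge +0.150·(-11.9−10) = -3.2850
  sulphur-dioxide contribution → 3.201 μm/a
  chloride contribution → 32.67 μm/a
  ⇒ r_corr(carbon steel) = 35.87 μm/a
Category bounds: 25…50 μm/a bracket r_corr ⇒ C3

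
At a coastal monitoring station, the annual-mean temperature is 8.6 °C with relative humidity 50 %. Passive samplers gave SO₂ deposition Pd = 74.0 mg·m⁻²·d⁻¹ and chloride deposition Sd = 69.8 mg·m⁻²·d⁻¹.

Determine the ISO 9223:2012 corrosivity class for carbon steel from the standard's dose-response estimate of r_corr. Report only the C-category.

carbon steel: temperature factor f = +0.150·(-1.4) = -0.2100
  sulphur-dioxide contribution → 36.57 μm/a
  chloride contribution → 10.42 μm/a
  ⇒ r_corr(carbon steel) = 46.98 μm/a
Category bounds: 25…50 μm/a bracket r_corr ⇒ C3

C3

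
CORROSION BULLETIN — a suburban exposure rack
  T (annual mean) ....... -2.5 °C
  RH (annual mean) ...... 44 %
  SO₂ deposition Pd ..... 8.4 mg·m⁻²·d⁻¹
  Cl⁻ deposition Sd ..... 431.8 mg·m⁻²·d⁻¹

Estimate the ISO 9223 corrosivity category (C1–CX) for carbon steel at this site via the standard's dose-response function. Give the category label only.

carbon steel: temperature factor f = +0.150·(-12.5) = -1.8750
  sulphur-dioxide contribution → 1.979 μm/a
  chloride contribution → 16.97 μm/a
  total first-year rate 18.95 μm/a
Category bounds: 1.3…25 μm/a bracket r_corr ⇒ C2

C2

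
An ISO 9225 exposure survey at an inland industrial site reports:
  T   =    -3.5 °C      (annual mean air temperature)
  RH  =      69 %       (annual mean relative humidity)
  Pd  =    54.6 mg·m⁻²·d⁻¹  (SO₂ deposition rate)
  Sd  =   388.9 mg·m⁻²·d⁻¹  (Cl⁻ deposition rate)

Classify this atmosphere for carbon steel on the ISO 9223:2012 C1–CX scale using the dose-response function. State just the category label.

C3

carbon steel: temperature factor f = +0.150·(-13.5) = -2.0250
  SO₂ term: 1.77·54.6^0.52·exp(0.02·69-2.0250) = 7.434
  Sd branch = 0.102·Sd^0.62·e^(0.033·RH+0.04·T) = 34.86 μm/a
  sum: 7.434 + 34.86 → r_corr = 42.3 μm/a
42.3 μm/a falls in (25, 50] for carbon steel → category C3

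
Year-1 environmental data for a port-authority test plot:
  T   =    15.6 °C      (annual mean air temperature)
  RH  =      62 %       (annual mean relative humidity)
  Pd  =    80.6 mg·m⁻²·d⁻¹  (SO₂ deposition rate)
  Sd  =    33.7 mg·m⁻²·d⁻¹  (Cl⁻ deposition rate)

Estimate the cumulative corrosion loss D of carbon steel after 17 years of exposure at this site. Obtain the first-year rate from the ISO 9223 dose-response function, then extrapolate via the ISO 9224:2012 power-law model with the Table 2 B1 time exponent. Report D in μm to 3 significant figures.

D(17) = 252 μm

carbon steel: T>10 °C ⇒ hinge -0.054·(15.6−10) = -0.3024
  sulphur-dioxide contribution → 44.31 μm/a
  chloride contribution → 13.04 μm/a
  total first-year rate 57.35 μm/a
ISO 9224: D(t) = r_corr · t^b with b = 0.523 (carbon steel, B1)
  D(17) = 57.35 × 17^0.523 = 57.35 × 4.401 = 252.4 μm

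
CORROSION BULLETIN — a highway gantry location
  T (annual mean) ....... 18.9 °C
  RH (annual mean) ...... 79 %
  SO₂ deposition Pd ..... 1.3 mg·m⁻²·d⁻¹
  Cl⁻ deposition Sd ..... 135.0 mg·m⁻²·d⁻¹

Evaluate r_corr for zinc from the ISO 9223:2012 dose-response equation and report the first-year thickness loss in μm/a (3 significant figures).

zinc: f(T) = -0.071·(T−10) [T>10 °C] = -0.6319
  SO₂ term: 0.0129·1.3^0.44·exp(0.046·79-0.6319) = 0.2914
  Sd branch = 0.0175·Sd^0.57·e^(0.008·RH+0.085·T) = 2.688 μm/a
  sum: 0.2914 + 2.688 → r_corr = 2.98 μm/a

r_corr = 2.98 μm/a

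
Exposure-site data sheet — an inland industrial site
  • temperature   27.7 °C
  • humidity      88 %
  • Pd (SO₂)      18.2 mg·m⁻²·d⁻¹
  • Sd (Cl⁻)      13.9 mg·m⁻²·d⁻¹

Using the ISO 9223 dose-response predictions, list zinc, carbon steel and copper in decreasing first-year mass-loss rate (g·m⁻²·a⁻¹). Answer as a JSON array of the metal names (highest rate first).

["carbon steel", "copper", "zinc"]

zinc: f(T) = -0.071·(T−10) [T>10 °C] = -1.2567
  sulphur-dioxide contribution → 0.7538 μm/a
  chloride contribution → 1.67 μm/a
  ⇒ r_corr(zinc) = 2.424 μm/a
  mass loss = 2.424 μm/a × 7.14 g/cm³ = 17.31 g·m⁻²·a⁻¹
carbon steel: T>10 °C ⇒ hinge -0.054·(27.7−10) = -0.9558
  sulphur-dioxide contribution → 17.88 μm/a
  chloride contribution → 28.82 μm/a
  total first-year rate 46.7 μm/a
  mass loss = 46.7 μm/a × 7.85 g/cm³ = 366.6 g·m⁻²·a⁻¹
copper: temperature factor f = -0.080·(17.7) = -1.4160
  sulphur-dioxide contribution → 0.4918 μm/a
  chloride contribution → 1.926 μm/a
  total first-year rate 2.418 μm/a
  mass loss = 2.418 μm/a × 8.96 g/cm³ = 21.66 g·m⁻²·a⁻¹
Ordering by g·m⁻²·a⁻¹: carbon steel (367) > copper (21.7) > zinc (17.3)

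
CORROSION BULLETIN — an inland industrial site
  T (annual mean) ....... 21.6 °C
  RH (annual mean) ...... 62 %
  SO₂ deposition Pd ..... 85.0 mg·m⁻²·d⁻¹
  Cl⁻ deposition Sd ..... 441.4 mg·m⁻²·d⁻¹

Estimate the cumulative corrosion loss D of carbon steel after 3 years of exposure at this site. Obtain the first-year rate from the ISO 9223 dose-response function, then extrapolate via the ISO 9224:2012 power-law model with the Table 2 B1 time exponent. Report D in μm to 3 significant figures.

carbon steel: T>10 °C ⇒ hinge -0.054·(21.6−10) = -0.6264
  Pd branch = 1.77·Pd^0.52·e^(0.02·RH+f) = 32.94 μm/a
  Sd branch = 0.102·Sd^0.62·e^(0.033·RH+0.04·T) = 81.69 μm/a
  sum: 32.94 + 81.69 → r_corr = 114.6 μm/a
Power-law: D(3) = r_corr · 3^0.523
  D(3) = 114.6 × 3^0.523 = 114.6 × 1.776 = 203.6 μm

D(3) = 204 μm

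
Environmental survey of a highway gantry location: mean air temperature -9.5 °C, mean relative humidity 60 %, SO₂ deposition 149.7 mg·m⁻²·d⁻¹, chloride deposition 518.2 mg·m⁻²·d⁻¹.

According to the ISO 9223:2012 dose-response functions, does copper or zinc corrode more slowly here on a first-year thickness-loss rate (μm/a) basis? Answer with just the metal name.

copper

copper: f(T) = +0.126·(T−10) [T≤10 °C] = -2.4570
  SO₂ term: 0.0053·149.7^0.26·exp(0.059·60-2.4570) = 0.05757
  Sd branch = 0.01025·Sd^0.27·e^(0.036·RH+0.049·T) = 0.3017 μm/a
  r_corr = 0.05757 + 0.3017 = 0.3592 μm/a
zinc: f(T) = +0.038·(T−10) [T≤10 °C] = -0.7410
  Pd branch = 0.0129·Pd^0.44·e^(0.046·RH+f) = 0.8801 μm/a
  Sd branch = 0.0175·Sd^0.57·e^(0.008·RH+0.085·T) = 0.4447 μm/a
  r_corr = 0.8801 + 0.4447 = 1.325 μm/a
Ordering by μm/a: zinc (1.32) > copper (0.359)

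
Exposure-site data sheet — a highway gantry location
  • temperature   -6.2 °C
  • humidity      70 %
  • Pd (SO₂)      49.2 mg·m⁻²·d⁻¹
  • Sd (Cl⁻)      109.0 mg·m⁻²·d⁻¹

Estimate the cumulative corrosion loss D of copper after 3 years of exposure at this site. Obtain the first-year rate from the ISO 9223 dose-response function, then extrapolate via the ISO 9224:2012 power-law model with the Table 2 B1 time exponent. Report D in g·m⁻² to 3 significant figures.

D(3) = 8.42 g·m⁻²

copper: temperature factor f = +0.126·(-16.2) = -2.0412
  SO₂ term: 0.0053·49.2^0.26·exp(0.059·70-2.0412) = 0.1179
  Cl⁻ term: 0.01025·109.0^0.27·exp(0.036·70+0.049·-6.2) = 0.3337
  sum: 0.1179 + 0.3337 → r_corr = 0.4515 μm/a
ISO 9224: D(t) = r_corr · t^b with b = 0.667 (copper, B1)
  D(3) = 0.4515 × 3^0.667 = 0.4515 × 2.081 = 0.9395 μm
  Mass loss = 0.9395 μm × 8.96 g/cm³ = 8.418 g·m⁻²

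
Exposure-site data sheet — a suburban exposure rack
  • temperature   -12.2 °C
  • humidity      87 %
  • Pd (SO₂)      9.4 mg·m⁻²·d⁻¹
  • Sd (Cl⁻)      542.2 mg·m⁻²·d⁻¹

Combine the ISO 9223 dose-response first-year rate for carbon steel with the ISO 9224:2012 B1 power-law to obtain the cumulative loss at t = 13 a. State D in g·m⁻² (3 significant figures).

D(13) = 1.68e+03 g·m⁻²

carbon steel: f(T) = +0.150·(T−10) [T≤10 °C] = -3.3300
  SO₂ term: 1.77·9.4^0.52·exp(0.02·87-3.3300) = 1.157
  Cl⁻ term: 0.102·542.2^0.62·exp(0.033·87+0.04·-12.2) = 54.79
  sum: 1.157 + 54.79 → r_corr = 55.95 μm/a
ISO 9224: D(t) = r_corr · t^b with b = 0.523 (carbon steel, B1)
  D(13) = 55.95 × 13^0.523 = 55.95 × 3.825 = 214 μm
  Mass loss = 214 μm × 7.85 g/cm³ = 1680 g·m⁻²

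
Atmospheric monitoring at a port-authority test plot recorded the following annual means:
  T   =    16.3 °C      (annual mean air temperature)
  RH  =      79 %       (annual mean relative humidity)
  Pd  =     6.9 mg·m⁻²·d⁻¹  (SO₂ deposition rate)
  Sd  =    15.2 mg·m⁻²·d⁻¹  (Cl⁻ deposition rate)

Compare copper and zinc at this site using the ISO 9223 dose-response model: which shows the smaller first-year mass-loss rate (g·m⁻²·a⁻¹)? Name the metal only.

zinc

copper: f(T) = -0.080·(T−10) [T>10 °C] = -0.5040
  sulphur-dioxide contribution → 0.5594 μm/a
  chloride contribution → 0.8163 μm/a
  ⇒ r_corr(copper) = 1.376 μm/a
  mass loss = 1.376 μm/a × 8.96 g/cm³ = 12.33 g·m⁻²·a⁻¹
zinc: f(T) = -0.071·(T−10) [T>10 °C] = -0.4473
  sulphur-dioxide contribution → 0.7305 μm/a
  chloride contribution → 0.6207 μm/a
  ⇒ r_corr(zinc) = 1.351 μm/a
  mass loss = 1.351 μm/a × 7.14 g/cm³ = 9.648 g·m⁻²·a⁻¹
Ordering by g·m⁻²·a⁻¹: copper (12.3) > zinc (9.65)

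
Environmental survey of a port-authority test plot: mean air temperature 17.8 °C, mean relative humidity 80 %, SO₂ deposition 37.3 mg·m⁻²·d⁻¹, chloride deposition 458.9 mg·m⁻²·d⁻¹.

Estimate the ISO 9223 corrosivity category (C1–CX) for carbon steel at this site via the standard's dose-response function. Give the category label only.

C5

carbon steel: T>10 °C ⇒ hinge -0.054·(17.8−10) = -0.4212
  sulphur-dioxide contribution → 37.78 μm/a
  chloride contribution → 130.2 μm/a
  total first-year rate 168 μm/a
Category bounds: 80…200 μm/a bracket r_corr ⇒ C5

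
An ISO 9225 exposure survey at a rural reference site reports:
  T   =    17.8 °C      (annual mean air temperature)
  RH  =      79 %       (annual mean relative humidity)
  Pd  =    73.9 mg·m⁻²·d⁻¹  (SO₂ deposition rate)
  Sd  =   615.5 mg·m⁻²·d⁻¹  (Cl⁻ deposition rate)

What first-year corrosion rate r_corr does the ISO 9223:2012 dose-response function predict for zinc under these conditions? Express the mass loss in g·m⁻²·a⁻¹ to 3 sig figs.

r_corr = 54.8 g·m⁻²·a⁻¹

zinc: T>10 °C ⇒ hinge -0.071·(17.8−10) = -0.5538
  sulphur-dioxide contribution → 1.864 μm/a
  chloride contribution → 5.814 μm/a
  ⇒ r_corr(zinc) = 7.678 μm/a
Convert to mass loss: 7.678 μm/a × 7.14 g/cm³ = 54.82 g·m⁻²·a⁻¹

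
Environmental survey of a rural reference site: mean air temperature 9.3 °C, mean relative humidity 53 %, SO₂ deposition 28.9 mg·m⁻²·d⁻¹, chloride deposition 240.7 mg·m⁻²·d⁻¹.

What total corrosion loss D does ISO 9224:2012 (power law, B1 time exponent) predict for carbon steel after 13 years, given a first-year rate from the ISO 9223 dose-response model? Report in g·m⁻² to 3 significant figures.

D(13) = 1.56e+03 g·m⁻²

carbon steel: T≤10 °C ⇒ hinge +0.150·(9.3−10) = -0.1050
  Pd branch = 1.77·Pd^0.52·e^(0.02·RH+f) = 26.45 μm/a
  Cl⁻ term: 0.102·240.7^0.62·exp(0.033·53+0.04·9.3) = 25.48
  r_corr = 26.45 + 25.48 = 51.93 μm/a
Long-term exponent b (ISO 9224 Table 2, B1) = 0.523
  D(13) = 51.93 × 13^0.523 = 51.93 × 3.825 = 198.6 μm
  Mass loss = 198.6 μm × 7.85 g/cm³ = 1559 g·m⁻²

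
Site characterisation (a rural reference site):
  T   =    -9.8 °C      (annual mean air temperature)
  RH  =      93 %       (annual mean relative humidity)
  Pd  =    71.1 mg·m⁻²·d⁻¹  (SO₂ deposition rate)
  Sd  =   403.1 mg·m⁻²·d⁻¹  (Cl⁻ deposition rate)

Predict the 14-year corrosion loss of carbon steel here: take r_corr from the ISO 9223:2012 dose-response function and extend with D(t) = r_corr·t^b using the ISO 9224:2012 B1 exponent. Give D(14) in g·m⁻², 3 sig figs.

D(14) = 2.08e+03 g·m⁻²

carbon steel: f(T) = +0.150·(T−10) [T≤10 °C] = -2.9700
  sulphur-dioxide contribution → 5.356 μm/a
  chloride contribution → 61.17 μm/a
  total first-year rate 66.53 μm/a
Power-law: D(14) = r_corr · 14^0.523
  D(14) = 66.53 × 14^0.523 = 66.53 × 3.976 = 264.5 μm
  Mass loss = 264.5 μm × 7.85 g/cm³ = 2076 g·m⁻²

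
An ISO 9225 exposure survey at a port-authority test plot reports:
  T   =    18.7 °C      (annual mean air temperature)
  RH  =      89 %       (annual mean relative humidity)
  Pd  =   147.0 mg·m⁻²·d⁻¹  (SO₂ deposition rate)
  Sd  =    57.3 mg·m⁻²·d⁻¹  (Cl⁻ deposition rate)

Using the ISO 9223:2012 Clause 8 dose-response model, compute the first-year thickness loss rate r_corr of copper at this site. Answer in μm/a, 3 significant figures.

copper: f(T) = -0.080·(T−10) [T>10 °C] = -0.6960
  sulphur-dioxide contribution → 1.845 μm/a
  chloride contribution → 1.883 μm/a
  total first-year rate 3.728 μm/a

r_corr = 3.73 μm/a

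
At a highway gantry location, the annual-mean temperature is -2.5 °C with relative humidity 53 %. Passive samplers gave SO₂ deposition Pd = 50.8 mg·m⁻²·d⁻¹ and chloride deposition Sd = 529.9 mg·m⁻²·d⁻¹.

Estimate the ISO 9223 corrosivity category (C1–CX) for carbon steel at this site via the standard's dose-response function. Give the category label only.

C3

carbon steel: f(T) = +0.150·(T−10) [T≤10 °C] = -1.8750
  Pd branch = 1.77·Pd^0.52·e^(0.02·RH+f) = 6.04 μm/a
  Cl⁻ term: 0.102·529.9^0.62·exp(0.033·53+0.04·-2.5) = 25.93
  sum: 6.04 + 25.93 → r_corr = 31.97 μm/a
Category bounds: 25…50 μm/a bracket r_corr ⇒ C3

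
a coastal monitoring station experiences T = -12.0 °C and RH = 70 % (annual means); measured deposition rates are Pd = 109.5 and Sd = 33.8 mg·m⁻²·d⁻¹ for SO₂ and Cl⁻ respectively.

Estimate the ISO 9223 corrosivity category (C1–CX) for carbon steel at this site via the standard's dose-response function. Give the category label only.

C2

carbon steel: T≤10 °C ⇒ hinge +0.150·(-12.0−10) = -3.3000
  sulphur-dioxide contribution → 3.043 μm/a
  chloride contribution → 5.64 μm/a
  ⇒ r_corr(carbon steel) = 8.683 μm/a
8.68 μm/a falls in (1.3, 25] for carbon steel → category C2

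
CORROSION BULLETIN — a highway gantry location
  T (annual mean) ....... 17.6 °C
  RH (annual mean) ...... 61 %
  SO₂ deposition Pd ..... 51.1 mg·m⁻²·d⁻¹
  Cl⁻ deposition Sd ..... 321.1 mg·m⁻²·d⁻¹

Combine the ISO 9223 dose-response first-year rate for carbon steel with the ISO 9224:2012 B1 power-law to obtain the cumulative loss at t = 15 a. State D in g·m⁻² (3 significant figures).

carbon steel: T>10 °C ⇒ hinge -0.054·(17.6−10) = -0.4104
  SO₂ term: 1.77·51.1^0.52·exp(0.02·61-0.4104) = 30.76
  Sd branch = 0.102·Sd^0.62·e^(0.033·RH+0.04·T) = 55.3 μm/a
  r_corr = 30.76 + 55.3 = 86.05 μm/a
ISO 9224: D(t) = r_corr · t^b with b = 0.523 (carbon steel, B1)
  D(15) = 86.05 × 15^0.523 = 86.05 × 4.122 = 354.7 μm
  Mass loss = 354.7 μm × 7.85 g/cm³ = 2784 g·m⁻²

D(15) = 2.78e+03 g·m⁻²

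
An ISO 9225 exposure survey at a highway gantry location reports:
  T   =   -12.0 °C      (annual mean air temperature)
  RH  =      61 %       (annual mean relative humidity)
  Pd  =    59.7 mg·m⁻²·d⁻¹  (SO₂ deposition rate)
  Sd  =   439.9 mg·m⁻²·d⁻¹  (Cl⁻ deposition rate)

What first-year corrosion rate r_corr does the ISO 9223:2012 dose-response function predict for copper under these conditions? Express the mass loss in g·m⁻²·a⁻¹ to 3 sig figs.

copper: f(T) = +0.126·(T−10) [T≤10 °C] = -2.7720
  sulphur-dioxide contribution → 0.03509 μm/a
  chloride contribution → 0.2647 μm/a
  total first-year rate 0.2998 μm/a
Convert to mass loss: 0.2998 μm/a × 8.96 g/cm³ = 2.686 g·m⁻²·a⁻¹

r_corr = 2.69 g·m⁻²·a⁻¹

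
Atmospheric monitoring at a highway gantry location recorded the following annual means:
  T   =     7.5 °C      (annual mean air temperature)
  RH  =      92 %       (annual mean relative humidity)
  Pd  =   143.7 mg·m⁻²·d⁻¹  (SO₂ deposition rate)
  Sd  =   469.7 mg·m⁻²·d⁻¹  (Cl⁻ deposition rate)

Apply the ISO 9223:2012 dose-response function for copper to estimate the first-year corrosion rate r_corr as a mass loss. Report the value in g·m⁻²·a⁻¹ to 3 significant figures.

r_corr = 47.9 g·m⁻²·a⁻¹

copper: temperature factor f = +0.126·(-2.5) = -0.3150
  sulphur-dioxide contribution → 3.205 μm/a
  chloride contribution → 2.138 μm/a
  ⇒ r_corr(copper) = 5.343 μm/a
Convert to mass loss: 5.343 μm/a × 8.96 g/cm³ = 47.87 g·m⁻²·a⁻¹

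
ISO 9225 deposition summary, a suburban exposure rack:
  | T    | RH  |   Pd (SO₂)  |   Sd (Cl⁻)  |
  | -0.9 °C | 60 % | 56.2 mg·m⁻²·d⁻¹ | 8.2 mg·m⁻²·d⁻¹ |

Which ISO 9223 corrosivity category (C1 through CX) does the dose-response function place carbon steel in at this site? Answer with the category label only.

C2

carbon steel: temperature factor f = +0.150·(-10.9) = -1.6350
  Pd branch = 1.77·Pd^0.52·e^(0.02·RH+f) = 9.309 μm/a
  Cl⁻ term: 0.102·8.2^0.62·exp(0.033·60+0.04·-0.9) = 2.627
  r_corr = 9.309 + 2.627 = 11.94 μm/a
Category bounds: 1.3…25 μm/a bracket r_corr ⇒ C2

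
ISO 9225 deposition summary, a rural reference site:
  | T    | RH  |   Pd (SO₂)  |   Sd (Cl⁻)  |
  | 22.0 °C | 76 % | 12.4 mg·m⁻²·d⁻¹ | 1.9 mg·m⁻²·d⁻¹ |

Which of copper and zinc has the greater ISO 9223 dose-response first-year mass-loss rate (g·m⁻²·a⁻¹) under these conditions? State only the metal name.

copper: temperature factor f = -0.080·(12.0) = -0.9600
  SO₂ term: 0.0053·12.4^0.26·exp(0.059·76-0.9600) = 0.346
  Cl⁻ term: 0.01025·1.9^0.27·exp(0.036·76+0.049·22.0) = 0.5526
  r_corr = 0.346 + 0.5526 = 0.8985 μm/a
  mass loss = 0.8985 μm/a × 8.96 g/cm³ = 8.051 g·m⁻²·a⁻¹
zinc: temperature factor f = -0.071·(12.0) = -0.8520
  SO₂ term: 0.0129·12.4^0.44·exp(0.046·76-0.8520) = 0.5495
  Cl⁻ term: 0.0175·1.9^0.57·exp(0.008·76+0.085·22.0) = 0.3007
  sum: 0.5495 + 0.3007 → r_corr = 0.8502 μm/a
  mass loss = 0.8502 μm/a × 7.14 g/cm³ = 6.07 g·m⁻²·a⁻¹
Ordering by g·m⁻²·a⁻¹: copper (8.05) > zinc (6.07)

copper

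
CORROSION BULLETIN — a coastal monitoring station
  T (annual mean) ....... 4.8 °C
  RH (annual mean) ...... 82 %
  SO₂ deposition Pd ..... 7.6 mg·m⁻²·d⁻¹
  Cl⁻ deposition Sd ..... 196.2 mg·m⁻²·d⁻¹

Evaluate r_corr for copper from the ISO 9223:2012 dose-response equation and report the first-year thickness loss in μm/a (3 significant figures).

r_corr = 1.62 μm/a

copper: T≤10 °C ⇒ hinge +0.126·(4.8−10) = -0.6552
  sulphur-dioxide contribution → 0.5886 μm/a
  chloride contribution → 1.033 μm/a
  ⇒ r_corr(copper) = 1.621 μm/a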